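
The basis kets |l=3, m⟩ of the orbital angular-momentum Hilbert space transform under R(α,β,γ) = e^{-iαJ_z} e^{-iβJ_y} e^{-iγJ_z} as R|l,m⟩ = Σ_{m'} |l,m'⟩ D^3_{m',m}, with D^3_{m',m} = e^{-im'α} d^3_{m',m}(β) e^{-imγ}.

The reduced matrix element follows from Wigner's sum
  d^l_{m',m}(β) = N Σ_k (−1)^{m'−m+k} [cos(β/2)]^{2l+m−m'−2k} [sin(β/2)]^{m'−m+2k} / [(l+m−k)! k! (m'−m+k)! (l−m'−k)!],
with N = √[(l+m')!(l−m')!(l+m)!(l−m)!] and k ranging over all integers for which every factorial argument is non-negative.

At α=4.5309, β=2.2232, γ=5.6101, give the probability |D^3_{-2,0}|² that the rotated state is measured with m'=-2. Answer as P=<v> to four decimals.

P=0.2755

First d^3_{-2,0}(β=2.2232), then the phase factors e^{-i(-2)α} and e^{-i(0)γ}:
With c≡cos(β/2)=0.443228 and s≡sin(β/2)=0.896409, N=[1·120·6·6]^{1/2}=65.726707
k: max(0,(0)−(-2))=2 … min(3+(0),3−(-2))=3
  k=2: (−1)^0·65.7267/(12)·0.4432^4·0.8964^2 = +0.169856
  k=3: (−1)^1·65.7267/(12)·0.4432^2·0.8964^4 = -0.694768
d^3_{-2,0}(2.2232) = +0.169856 -0.694768 = -0.524911
|D^3_{-2,0}|² = |d^3_{-2,0}(β)|² = (-0.524911)² = 0.275532 (the z-rotation phases have unit modulus)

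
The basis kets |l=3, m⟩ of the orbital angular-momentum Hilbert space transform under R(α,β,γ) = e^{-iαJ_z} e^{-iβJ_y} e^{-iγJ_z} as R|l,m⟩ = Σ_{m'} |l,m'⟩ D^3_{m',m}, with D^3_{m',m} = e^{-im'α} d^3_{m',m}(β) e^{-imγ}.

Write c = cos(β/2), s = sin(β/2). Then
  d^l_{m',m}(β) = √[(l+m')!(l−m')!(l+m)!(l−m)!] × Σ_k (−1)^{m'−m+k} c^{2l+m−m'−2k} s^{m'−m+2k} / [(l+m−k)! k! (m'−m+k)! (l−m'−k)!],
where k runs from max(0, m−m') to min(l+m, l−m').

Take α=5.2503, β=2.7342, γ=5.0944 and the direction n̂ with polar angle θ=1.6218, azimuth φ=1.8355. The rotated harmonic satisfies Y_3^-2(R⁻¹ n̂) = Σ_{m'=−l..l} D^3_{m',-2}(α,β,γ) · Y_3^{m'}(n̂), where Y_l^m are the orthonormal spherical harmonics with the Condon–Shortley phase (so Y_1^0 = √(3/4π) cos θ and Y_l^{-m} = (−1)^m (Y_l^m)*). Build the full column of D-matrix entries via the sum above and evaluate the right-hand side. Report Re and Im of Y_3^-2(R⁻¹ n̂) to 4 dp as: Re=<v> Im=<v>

Re=0.2983 Im=0.0555

Need the full column D^3_{m',-2} for m'=−3..3 at α=5.2503, β=2.7342, γ=5.0944.
cos(β/2)=0.202291, sin(β/2)=0.979326
d^3_{-3,-2}: single k=1 term ⇒ +0.000813;  D = +0.000562+0.000587i
d^3_{-2,-2}: k∈[0..1] ⇒ +0.000069 -0.008030 = -0.007962;  D = +0.002116-0.007675i
d^3_{-1,-2}: k∈[0..1] ⇒ -0.001049 +0.049174 = +0.048125;  D = -0.046396+0.012784i
d^3_{0,-2}: k∈[0..1] ⇒ +0.008797 -0.206168 = -0.197371;  D = +0.142514+0.136547i
d^3_{1,-2}: k∈[0..1] ⇒ -0.049174 +0.576250 = +0.527076;  D = +0.118165-0.513660i
d^3_{2,-2}: k∈[0..1] ⇒ +0.188204 -0.882191 = -0.693986;  D = -0.660524+0.212896i
d^3_{3,-2}: single k=0 term ⇒ -0.446362;  D = -0.335258-0.294688i
Y_3^{m'}(θ=1.6218,φ=1.8355) and Σ D·Y over m':
  (+0.0006+0.0006i)·(+0.2964+0.2913i)  (+0.0021-0.0077i)·(+0.0449-0.0262i)  (-0.0464+0.0128i)·(+0.0833+0.3075i)  (+0.1425+0.1365i)·(+0.0568+0.0000i)  (+0.1182-0.5137i)·(-0.0833+0.3075i)  (-0.6605+0.2129i)·(+0.0449+0.0262i)  (-0.3353-0.2947i)·(-0.2964+0.2913i)
Y_3^-2(R⁻¹ n̂) = +0.298283+0.055545i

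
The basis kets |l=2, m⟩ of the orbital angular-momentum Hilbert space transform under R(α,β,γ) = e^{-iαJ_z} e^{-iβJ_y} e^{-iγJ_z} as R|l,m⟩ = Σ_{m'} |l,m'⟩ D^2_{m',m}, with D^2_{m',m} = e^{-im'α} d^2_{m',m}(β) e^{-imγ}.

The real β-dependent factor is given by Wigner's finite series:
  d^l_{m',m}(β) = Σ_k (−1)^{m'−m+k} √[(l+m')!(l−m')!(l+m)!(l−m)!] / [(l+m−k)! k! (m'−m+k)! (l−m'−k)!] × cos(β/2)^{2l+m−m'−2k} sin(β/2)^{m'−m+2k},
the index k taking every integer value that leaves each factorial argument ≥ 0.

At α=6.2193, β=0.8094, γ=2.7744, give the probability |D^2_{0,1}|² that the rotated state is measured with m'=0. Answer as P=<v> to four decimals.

P=0.3741

D^2_{0,1}(6.2193,0.8094,2.7744) = e^{-i·0·6.2193}·d^2_{0,1}(0.8094)·e^{-i·1·2.7744}. Compute d first:
With c≡cos(β/2)=0.919221 and s≡sin(β/2)=0.393743, N=[2·2·6·1]^{1/2}=4.898979
Admissible k: 1..2 (factorial args all ≥0)
  k=1: (−1)^0·4.8990/(2)·0.9192^3·0.3937^1 = +0.749114
  k=2: (−1)^1·4.8990/(2)·0.9192^1·0.3937^3 = -0.137447
d^2_{0,1}(0.8094) = +0.749114 -0.137447 = +0.611667
|D^2_{0,1}|² = |d^2_{0,1}(β)|² = (+0.611667)² = 0.374137 (the z-rotation phases have unit modulus)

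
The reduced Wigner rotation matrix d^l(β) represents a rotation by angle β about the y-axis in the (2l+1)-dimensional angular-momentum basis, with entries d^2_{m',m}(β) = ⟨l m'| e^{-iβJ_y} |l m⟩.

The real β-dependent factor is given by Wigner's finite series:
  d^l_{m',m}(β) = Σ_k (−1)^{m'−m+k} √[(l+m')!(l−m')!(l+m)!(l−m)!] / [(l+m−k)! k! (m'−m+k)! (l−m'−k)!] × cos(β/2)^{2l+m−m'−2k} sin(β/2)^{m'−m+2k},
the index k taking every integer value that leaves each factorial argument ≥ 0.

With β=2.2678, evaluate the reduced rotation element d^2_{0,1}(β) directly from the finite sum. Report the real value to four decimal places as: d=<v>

d=-0.6028

d^2_{0,1}(β=2.2678) via Wigner's sum:
With c≡cos(β/2)=0.423129 and s≡sin(β/2)=0.906069, N=[2·2·6·1]^{1/2}=4.898979
The bounds max(0,m−m')=1 and min(l+m,l−m')=2 give 2 terms
  k=1: (−1)^0·4.8990/(2)·0.4231^3·0.9061^1 = +0.168134
  k=2: (−1)^1·4.8990/(2)·0.4231^1·0.9061^3 = -0.770962
d^2_{0,1}(2.2678) = +0.168134 -0.770962 = -0.602828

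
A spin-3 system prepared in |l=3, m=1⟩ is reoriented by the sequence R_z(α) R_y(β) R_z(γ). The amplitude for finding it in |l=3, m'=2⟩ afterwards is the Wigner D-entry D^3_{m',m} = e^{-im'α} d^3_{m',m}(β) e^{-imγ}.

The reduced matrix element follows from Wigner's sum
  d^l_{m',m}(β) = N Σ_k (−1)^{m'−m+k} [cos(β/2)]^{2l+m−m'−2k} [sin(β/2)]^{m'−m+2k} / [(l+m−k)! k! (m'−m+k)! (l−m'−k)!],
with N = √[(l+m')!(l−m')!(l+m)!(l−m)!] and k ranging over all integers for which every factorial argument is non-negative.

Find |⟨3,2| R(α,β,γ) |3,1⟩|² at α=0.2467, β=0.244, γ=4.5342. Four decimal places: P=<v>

D^3_{2,1}(0.2467,0.244,4.5342) = e^{-i·2·0.2467}·d^3_{2,1}(0.244)·e^{-i·1·4.5342}. Compute d first:
Half-angle: c=0.992567, s=0.121698. N=√(120·1·24·2)=75.894664
The bounds max(0,m−m')=0 and min(l+m,l−m')=1 give 2 terms
  k=0: (−1)^1·75.8947/(24)·0.9926^5·0.1217^1 = -0.370750
  k=1: (−1)^2·75.8947/(12)·0.9926^3·0.1217^3 = +0.011147
d^3_{2,1}(0.244) = -0.370750 +0.011147 = -0.359603
|D^3_{2,1}|² = |d^3_{2,1}(β)|² = (-0.359603)² = 0.129315 (the z-rotation phases have unit modulus)

P=0.1293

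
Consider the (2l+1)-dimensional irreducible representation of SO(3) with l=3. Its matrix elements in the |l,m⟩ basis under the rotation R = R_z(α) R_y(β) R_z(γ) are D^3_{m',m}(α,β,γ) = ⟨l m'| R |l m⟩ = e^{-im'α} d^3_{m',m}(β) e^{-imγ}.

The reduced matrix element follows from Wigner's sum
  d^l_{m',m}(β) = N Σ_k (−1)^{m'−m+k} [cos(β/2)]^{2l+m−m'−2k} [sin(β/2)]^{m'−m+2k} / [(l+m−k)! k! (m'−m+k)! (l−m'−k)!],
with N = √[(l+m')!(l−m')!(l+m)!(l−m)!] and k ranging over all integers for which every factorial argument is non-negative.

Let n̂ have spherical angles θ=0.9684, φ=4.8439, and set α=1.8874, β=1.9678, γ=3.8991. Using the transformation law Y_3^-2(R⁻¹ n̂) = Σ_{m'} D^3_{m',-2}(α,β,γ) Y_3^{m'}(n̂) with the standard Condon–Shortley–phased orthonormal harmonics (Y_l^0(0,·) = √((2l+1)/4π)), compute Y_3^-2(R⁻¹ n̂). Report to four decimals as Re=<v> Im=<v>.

Need the full column D^3_{m',-2} for m'=−3..3 at α=1.8874, β=1.9678, γ=3.8991.
cos(β/2)=0.553779, sin(β/2)=0.832663
d^3_{-3,-2}: single k=1 term ⇒ +0.106226;  D = +0.066526+0.082814i
d^3_{-2,-2}: k∈[0..1] ⇒ +0.028842 -0.326029 = -0.297187;  D = -0.162225+0.249004i
d^3_{-1,-2}: k∈[0..1] ⇒ -0.137137 +0.620082 = +0.482945;  D = -0.466611-0.124539i
d^3_{0,-2}: k∈[0..1] ⇒ +0.357147 -0.807444 = -0.450297;  D = -0.025105-0.449596i
d^3_{1,-2}: k∈[0..1] ⇒ -0.620082 +0.700946 = +0.080864;  D = +0.075322-0.029421i
d^3_{2,-2}: k∈[0..1] ⇒ +0.737092 -0.333286 = +0.403806;  D = -0.256722-0.311693i
d^3_{3,-2}: single k=0 term ⇒ -0.542950;  D = +0.290797-0.458510i
Y_3^{m'}(θ=0.9684,φ=4.8439) and Σ D·Y over m':
  (+0.0665+0.0828i)·(-0.0897-0.2155i)  (-0.1622+0.2490i)·(-0.3796+0.1022i)  (-0.4666-0.1245i)·(+0.0211+0.1598i)  (-0.0251-0.4496i)·(-0.2949+0.0000i)  (+0.0753-0.0294i)·(-0.0211+0.1598i)  (-0.2567-0.3117i)·(-0.3796-0.1022i)  (+0.2908-0.4585i)·(+0.0897-0.2155i)
Y_3^-2(R⁻¹ n̂) = +0.061451-0.024047i

Re=0.0615 Im=-0.0240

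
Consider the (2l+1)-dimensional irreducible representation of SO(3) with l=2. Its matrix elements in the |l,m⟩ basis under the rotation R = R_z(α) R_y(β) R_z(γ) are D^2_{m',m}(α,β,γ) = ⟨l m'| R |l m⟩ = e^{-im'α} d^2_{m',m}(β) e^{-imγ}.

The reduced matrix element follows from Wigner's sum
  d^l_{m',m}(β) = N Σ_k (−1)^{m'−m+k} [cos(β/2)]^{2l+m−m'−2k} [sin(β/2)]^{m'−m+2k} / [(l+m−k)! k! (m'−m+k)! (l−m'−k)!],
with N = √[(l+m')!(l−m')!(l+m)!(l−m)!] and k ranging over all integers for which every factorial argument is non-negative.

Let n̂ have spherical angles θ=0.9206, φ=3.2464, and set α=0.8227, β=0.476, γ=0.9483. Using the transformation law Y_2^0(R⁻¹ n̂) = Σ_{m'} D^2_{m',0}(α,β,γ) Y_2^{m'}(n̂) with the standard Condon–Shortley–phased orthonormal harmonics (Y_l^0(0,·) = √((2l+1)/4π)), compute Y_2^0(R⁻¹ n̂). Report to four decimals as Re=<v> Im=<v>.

Need the full column D^2_{m',0} for m'=−2..2 at α=0.8227, β=0.476, γ=0.9483.
cos(β/2)=0.971811, sin(β/2)=0.235759
d^2_{-2,0}: single k=2 term ⇒ +0.128581;  D = -0.009584+0.128224i
d^2_{-1,0}: k∈[1..2] ⇒ +0.530018 -0.031194 = +0.498825;  D = +0.339323+0.365631i
d^2_{0,0}: k∈[0..2] ⇒ +0.891924 -0.209972 +0.003089 = +0.685041;  D = +0.685041+0.000000i
d^2_{1,0}: k∈[0..1] ⇒ -0.530018 +0.031194 = -0.498825;  D = -0.339323+0.365631i
d^2_{2,0}: single k=0 term ⇒ +0.128581;  D = -0.009584-0.128224i
Y_2^{m'}(θ=0.9206,φ=3.2464) and Σ D·Y over m':
  (-0.0096+0.1282i)·(+0.2394-0.0509i)  (+0.3393+0.3656i)·(-0.3702+0.0389i)  (+0.6850+0.0000i)·(+0.0313+0.0000i)  (-0.3393+0.3656i)·(+0.3702+0.0389i)  (-0.0096-0.1282i)·(+0.2394+0.0509i)
Y_2^0(R⁻¹ n̂) = -0.249779+0.000000i

Re=-0.2498 Im=0.0000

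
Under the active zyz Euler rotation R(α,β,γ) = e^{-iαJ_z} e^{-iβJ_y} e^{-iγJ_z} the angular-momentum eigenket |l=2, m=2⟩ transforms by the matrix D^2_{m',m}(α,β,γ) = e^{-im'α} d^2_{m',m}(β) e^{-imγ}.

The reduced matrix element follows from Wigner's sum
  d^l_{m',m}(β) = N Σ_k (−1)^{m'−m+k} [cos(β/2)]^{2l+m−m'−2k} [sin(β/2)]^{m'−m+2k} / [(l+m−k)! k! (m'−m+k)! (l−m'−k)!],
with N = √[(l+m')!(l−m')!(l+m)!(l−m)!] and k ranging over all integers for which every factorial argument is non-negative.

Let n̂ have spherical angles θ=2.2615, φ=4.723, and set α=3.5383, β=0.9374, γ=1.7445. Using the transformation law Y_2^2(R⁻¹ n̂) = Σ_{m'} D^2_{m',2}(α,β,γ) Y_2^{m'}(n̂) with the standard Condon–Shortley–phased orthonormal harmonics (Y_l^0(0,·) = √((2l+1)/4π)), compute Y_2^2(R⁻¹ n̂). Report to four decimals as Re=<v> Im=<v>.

Need the full column D^2_{m',2} for m'=−2..2 at α=3.5383, β=0.9374, γ=1.7445.
cos(β/2)=0.892156, sin(β/2)=0.451727
d^2_{-2,2}: single k=4 term ⇒ +0.041639;  D = -0.037566-0.017962i
d^2_{-1,2}: single k=3 term ⇒ +0.164475;  D = +0.164275+0.008105i
d^2_{0,2}: single k=2 term ⇒ +0.397841;  D = -0.374073+0.135449i
d^2_{1,2}: single k=1 term ⇒ +0.641547;  D = +0.471979-0.434533i
d^2_{2,2}: single k=0 term ⇒ +0.633525;  D = -0.264083+0.575859i
Y_2^{m'}(θ=2.2615,φ=4.723) and Σ D·Y over m':
  (-0.0376-0.0180i)·(-0.2294+0.0049i)  (+0.1643+0.0081i)·(-0.0040-0.3793i)  (-0.3741+0.1354i)·(+0.0686+0.0000i)  (+0.4720-0.4345i)·(+0.0040-0.3793i)  (-0.2641+0.5759i)·(-0.2294-0.0049i)
Y_2^2(R⁻¹ n̂) = -0.114095-0.360749i

Re=-0.1141 Im=-0.3607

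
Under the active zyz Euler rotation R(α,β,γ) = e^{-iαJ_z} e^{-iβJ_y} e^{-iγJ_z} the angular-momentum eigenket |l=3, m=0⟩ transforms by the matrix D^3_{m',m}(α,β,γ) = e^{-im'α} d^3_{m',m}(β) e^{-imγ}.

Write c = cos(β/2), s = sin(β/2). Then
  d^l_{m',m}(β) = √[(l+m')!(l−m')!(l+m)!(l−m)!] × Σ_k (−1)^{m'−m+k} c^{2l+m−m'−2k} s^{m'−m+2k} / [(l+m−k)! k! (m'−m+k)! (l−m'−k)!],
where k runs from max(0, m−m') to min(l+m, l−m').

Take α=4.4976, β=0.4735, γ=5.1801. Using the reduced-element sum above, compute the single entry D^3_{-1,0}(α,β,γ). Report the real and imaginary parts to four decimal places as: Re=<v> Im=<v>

D^3_{-1,0}(4.4976,0.4735,5.1801) = e^{-i·-1·4.4976}·d^3_{-1,0}(0.4735)·e^{-i·0·5.1801}. Compute d first:
Half-angle: c=0.972105, s=0.234545. N=√(2·24·6·6)=41.569219
k∈{1,2,3} keeps every argument non-negative
  k=1: (−1)^0·41.5692/(12)·0.9721^5·0.2345^1 = +0.705314
  k=2: (−1)^1·41.5692/(4)·0.9721^3·0.2345^3 = -0.123176
  k=3: (−1)^2·41.5692/(12)·0.9721^1·0.2345^5 = +0.002390
d^3_{-1,0}(0.4735) = +0.705314 -0.123176 +0.002390 = +0.584528
D = (-0.213141-0.977021i)·(+0.584528)·(+1.000000+0.000000i) = -0.124587-0.571096i

Re=-0.1246 Im=-0.5711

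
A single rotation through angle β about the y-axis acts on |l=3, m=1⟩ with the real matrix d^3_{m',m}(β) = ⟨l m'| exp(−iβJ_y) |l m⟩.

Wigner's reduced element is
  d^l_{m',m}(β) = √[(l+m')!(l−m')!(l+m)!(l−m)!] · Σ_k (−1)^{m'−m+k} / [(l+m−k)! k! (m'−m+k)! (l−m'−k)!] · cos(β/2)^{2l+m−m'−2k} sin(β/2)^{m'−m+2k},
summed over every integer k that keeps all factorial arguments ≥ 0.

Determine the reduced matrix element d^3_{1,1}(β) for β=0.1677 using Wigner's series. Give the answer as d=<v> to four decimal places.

d=0.9241

d^3_{1,1}(β=0.1677) via Wigner's sum:
Half-angle: c=0.996487, s=0.083752. N=√(24·2·24·2)=48.000000
k: max(0,(1)−(1))=0 … min(3+(1),3−(1))=2
  k=0: (−1)^0·48.0000/(48)·0.9965^6·0.0838^0 = +0.979104
  k=1: (−1)^1·48.0000/(6)·0.9965^4·0.0838^2 = -0.055330
  k=2: (−1)^2·48.0000/(8)·0.9965^2·0.0838^4 = +0.000293
d^3_{1,1}(0.1677) = +0.979104 -0.055330 +0.000293 = +0.924067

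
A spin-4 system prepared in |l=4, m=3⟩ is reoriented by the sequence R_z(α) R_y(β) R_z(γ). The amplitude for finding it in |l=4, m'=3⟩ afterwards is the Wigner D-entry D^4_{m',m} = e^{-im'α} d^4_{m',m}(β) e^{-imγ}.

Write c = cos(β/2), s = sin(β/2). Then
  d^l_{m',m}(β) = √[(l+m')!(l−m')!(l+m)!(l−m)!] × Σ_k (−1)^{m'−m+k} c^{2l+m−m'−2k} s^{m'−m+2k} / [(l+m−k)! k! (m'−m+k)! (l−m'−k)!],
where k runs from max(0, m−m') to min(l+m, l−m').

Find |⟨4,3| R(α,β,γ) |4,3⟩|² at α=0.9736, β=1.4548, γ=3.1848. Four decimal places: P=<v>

P=0.1940

D^4_{3,3}(0.9736,1.4548,3.1848) = e^{-i·3·0.9736}·d^4_{3,3}(1.4548)·e^{-i·3·3.1848}. Compute d first:
Half-angle: c=0.746906, s=0.664930. N=√(5040·1·5040·1)=5040.000000
Admissible k: 0..1 (factorial args all ≥0)
  k=0: (−1)^0·5040.0000/(5040)·0.7469^8·0.6649^0 = +0.096856
  k=1: (−1)^1·5040.0000/(720)·0.7469^6·0.6649^2 = -0.537334
d^4_{3,3}(1.4548) = +0.096856 -0.537334 = -0.440478
|D^4_{3,3}|² = |d^4_{3,3}(β)|² = (-0.440478)² = 0.194021 (the z-rotation phases have unit modulus)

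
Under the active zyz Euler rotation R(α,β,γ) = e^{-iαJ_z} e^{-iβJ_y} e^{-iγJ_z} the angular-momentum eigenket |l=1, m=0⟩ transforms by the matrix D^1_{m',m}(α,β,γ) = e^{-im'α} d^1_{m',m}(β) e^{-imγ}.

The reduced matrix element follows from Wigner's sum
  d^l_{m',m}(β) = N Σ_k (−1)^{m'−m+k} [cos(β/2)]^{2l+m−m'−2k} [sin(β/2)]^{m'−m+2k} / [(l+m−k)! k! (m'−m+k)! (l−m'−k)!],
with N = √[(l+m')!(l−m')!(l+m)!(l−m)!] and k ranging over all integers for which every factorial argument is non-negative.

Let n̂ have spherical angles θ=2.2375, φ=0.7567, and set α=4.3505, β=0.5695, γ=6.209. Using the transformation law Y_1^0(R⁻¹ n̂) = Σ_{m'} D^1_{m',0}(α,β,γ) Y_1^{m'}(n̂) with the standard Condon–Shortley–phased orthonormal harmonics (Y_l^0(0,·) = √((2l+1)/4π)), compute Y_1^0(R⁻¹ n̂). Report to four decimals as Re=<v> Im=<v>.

Need the full column D^1_{m',0} for m'=−1..1 at α=4.3505, β=0.5695, γ=6.209.
cos(β/2)=0.959732, sin(β/2)=0.280918
d^1_{-1,0}: single k=1 term ⇒ +0.381280;  D = -0.134989-0.356584i
d^1_{0,0}: k∈[0..1] ⇒ +0.921085 -0.078915 = +0.842171;  D = +0.842171+0.000000i
d^1_{1,0}: single k=0 term ⇒ -0.381280;  D = +0.134989-0.356584i
Y_1^{m'}(θ=2.2375,φ=0.7567) and Σ D·Y over m':
  (-0.1350-0.3566i)·(+0.1974-0.1864i)  (+0.8422+0.0000i)·(-0.3022+0.0000i)  (+0.1350-0.3566i)·(-0.1974-0.1864i)
Y_1^0(R⁻¹ n̂) = -0.440696+0.000000i

Re=-0.4407 Im=0.0000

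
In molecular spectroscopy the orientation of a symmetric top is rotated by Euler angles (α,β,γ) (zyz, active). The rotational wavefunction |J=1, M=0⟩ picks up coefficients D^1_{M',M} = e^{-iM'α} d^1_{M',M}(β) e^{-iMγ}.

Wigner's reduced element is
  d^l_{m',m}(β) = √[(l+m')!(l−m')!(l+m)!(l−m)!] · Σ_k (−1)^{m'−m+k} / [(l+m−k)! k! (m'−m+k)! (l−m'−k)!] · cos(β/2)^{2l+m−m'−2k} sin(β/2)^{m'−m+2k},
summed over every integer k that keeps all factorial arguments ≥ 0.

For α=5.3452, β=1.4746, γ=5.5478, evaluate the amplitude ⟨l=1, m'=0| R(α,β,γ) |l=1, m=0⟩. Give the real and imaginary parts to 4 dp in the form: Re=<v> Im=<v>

Re=0.0960 Im=0.0000

First d^1_{0,0}(β=1.4746), then the phase factors e^{-i(0)α} and e^{-i(0)γ}:
With c≡cos(β/2)=0.740286 and s≡sin(β/2)=0.672292, N=[1·1·1·1]^{1/2}=1.000000
k∈{0,1} keeps every argument non-negative
  k=0: (−1)^0·1.0000/(1)·0.7403^2·0.6723^0 = +0.548024
  k=1: (−1)^1·1.0000/(1)·0.7403^0·0.6723^2 = -0.451976
d^1_{0,0}(1.4746) = +0.548024 -0.451976 = +0.096048
D = (+1.000000+0.000000i)·(+0.096048)·(+1.000000+0.000000i) = +0.096048+0.000000i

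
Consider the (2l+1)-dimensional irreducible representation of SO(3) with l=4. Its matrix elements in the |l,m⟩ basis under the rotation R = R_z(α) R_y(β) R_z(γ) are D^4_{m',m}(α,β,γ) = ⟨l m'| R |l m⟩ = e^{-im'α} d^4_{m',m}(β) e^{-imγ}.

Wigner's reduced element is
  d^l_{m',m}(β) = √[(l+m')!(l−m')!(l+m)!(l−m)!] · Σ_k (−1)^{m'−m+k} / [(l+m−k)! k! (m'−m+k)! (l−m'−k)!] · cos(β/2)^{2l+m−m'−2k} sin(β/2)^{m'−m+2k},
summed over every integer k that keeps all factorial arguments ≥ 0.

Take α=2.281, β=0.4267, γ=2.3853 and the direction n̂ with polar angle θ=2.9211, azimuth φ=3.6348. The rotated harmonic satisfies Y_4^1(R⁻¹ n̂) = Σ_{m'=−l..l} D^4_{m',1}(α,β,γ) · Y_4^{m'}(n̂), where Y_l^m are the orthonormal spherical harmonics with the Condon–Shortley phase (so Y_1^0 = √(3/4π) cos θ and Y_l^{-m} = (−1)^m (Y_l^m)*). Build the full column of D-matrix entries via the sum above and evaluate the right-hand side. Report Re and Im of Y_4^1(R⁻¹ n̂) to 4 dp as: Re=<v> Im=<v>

Need the full column D^4_{m',1} for m'=−4..4 at α=2.281, β=0.4267, γ=2.3853.
cos(β/2)=0.977327, sin(β/2)=0.211735
d^4_{-4,1}: single k=5 term ⇒ +0.002973;  D = +0.002670+0.001308i
d^4_{-3,1}: k∈[4..5] ⇒ +0.024258 -0.000683 = +0.023575;  D = -0.005939-0.022814i
d^4_{-2,1}: k∈[3..5] ⇒ +0.119700 -0.008427 +0.000079 = +0.111352;  D = -0.063415+0.091530i
d^4_{-1,1}: k∈[2..5] ⇒ +0.390684 -0.055011 +0.001291 -0.000004 = +0.336959;  D = +0.335128-0.035081i
d^4_{0,1}: k∈[1..4] ⇒ +0.806469 -0.227114 +0.010660 -0.000083 = +0.589931;  D = -0.429107-0.404828i
d^4_{1,1}: k∈[0..3] ⇒ +0.832376 -0.586026 +0.055011 -0.000861 = +0.300501;  D = -0.013845+0.300182i
d^4_{2,1}: k∈[0..2] ⇒ -0.765083 +0.179550 -0.005618 = -0.591152;  D = -0.465510+0.364364i
d^4_{3,1}: k∈[0..1] ⇒ +0.310096 -0.024258 = +0.285838;  D = -0.280338-0.055800i
d^4_{4,1}: single k=0 term ⇒ -0.063339;  D = -0.031126-0.055163i
Y_4^{m'}(θ=2.9211,φ=3.6348) and Σ D·Y over m':
  (+0.0027+0.0013i)·(-0.0004-0.0009i)  (-0.0059-0.0228i)·(+0.0012-0.0127i)  (-0.0634+0.0915i)·(+0.0500-0.0756i)  (+0.3351-0.0351i)·(+0.3259-0.1752i)  (-0.4291-0.4048i)·(+0.6523+0.0000i)  (-0.0138+0.3002i)·(-0.3259-0.1752i)  (-0.4655+0.3644i)·(+0.0500+0.0756i)  (-0.2803-0.0558i)·(-0.0012-0.0127i)  (-0.0311-0.0552i)·(-0.0004+0.0009i)
Y_4^1(R⁻¹ n̂) = -0.167433-0.433587i

Re=-0.1674 Im=-0.4336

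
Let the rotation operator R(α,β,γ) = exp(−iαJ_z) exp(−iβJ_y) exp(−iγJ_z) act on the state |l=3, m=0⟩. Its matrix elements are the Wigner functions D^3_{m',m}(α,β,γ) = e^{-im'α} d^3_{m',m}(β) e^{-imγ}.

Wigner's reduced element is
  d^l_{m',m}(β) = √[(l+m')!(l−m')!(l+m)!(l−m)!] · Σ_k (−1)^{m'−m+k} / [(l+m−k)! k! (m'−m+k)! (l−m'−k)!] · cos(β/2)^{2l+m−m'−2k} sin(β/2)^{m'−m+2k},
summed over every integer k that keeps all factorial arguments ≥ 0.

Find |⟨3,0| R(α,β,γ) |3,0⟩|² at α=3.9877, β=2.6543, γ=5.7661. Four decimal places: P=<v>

D^3_{0,0}(3.9877,2.6543,5.7661) = e^{-i·0·3.9877}·d^3_{0,0}(2.6543)·e^{-i·0·5.7661}. Compute d first:
With c≡cos(β/2)=0.241243 and s≡sin(β/2)=0.970465, N=[6·6·6·6]^{1/2}=36.000000
k∈{0,1,2,3} keeps every argument non-negative
  k=0: (−1)^0·36.0000/(36)·0.2412^6·0.9705^0 = +0.000197
  k=1: (−1)^1·36.0000/(4)·0.2412^4·0.9705^2 = -0.028709
  k=2: (−1)^2·36.0000/(4)·0.2412^2·0.9705^4 = +0.464591
  k=3: (−1)^3·36.0000/(36)·0.2412^0·0.9705^6 = -0.835370
d^3_{0,0}(2.6543) = +0.000197 -0.028709 +0.464591 -0.835370 = -0.399291
|D^3_{0,0}|² = |d^3_{0,0}(β)|² = (-0.399291)² = 0.159433 (the z-rotation phases have unit modulus)

P=0.1594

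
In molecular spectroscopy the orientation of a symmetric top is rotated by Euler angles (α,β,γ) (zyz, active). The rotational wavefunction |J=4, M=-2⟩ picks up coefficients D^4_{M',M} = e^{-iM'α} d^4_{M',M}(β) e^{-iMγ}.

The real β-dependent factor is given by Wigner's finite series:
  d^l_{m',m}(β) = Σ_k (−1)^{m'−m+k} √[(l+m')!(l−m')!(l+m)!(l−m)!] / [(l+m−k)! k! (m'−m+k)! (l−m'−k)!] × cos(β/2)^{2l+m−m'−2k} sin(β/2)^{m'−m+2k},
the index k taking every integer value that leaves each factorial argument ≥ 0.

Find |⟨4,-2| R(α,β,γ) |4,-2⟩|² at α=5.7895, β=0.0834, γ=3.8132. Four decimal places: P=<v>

First d^4_{-2,-2}(β=0.0834), then the phase factors e^{-i(-2)α} and e^{-i(-2)γ}:
With c≡cos(β/2)=0.999131 and s≡sin(β/2)=0.041688, N=[2·720·2·720]^{1/2}=1440.000000
Admissible k: 0..2 (factorial args all ≥0)
  k=0: (−1)^0·1440.0000/(1440)·0.9991^8·0.0417^0 = +0.993067
  k=1: (−1)^1·1440.0000/(120)·0.9991^6·0.0417^2 = -0.020746
  k=2: (−1)^2·1440.0000/(96)·0.9991^4·0.0417^4 = +0.000045
d^4_{-2,-2}(0.0834) = +0.993067 -0.020746 +0.000045 = +0.972366
|D^4_{-2,-2}|² = |d^4_{-2,-2}(β)|² = (+0.972366)² = 0.945495 (the z-rotation phases have unit modulus)

P=0.9455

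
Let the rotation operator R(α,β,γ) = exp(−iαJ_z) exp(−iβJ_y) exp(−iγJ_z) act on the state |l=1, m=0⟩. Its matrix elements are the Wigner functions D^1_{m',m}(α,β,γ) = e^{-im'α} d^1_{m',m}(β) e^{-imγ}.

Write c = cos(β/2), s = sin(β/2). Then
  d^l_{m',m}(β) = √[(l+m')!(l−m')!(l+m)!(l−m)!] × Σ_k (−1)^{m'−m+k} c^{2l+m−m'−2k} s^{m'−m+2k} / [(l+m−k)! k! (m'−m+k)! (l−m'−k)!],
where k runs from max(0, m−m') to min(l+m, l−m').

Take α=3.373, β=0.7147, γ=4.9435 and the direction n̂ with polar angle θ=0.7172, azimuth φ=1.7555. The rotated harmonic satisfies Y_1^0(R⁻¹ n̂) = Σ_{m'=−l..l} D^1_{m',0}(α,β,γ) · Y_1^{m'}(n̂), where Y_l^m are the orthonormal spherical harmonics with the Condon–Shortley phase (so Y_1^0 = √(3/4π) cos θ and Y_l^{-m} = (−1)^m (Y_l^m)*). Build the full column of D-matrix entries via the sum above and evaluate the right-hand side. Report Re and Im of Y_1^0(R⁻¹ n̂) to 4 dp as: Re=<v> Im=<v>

Re=0.2683 Im=0.0000

Need the full column D^1_{m',0} for m'=−1..1 at α=3.373, β=0.7147, γ=4.9435.
cos(β/2)=0.936827, sin(β/2)=0.349793
d^1_{-1,0}: single k=1 term ⇒ +0.463431;  D = -0.451078-0.106287i
d^1_{0,0}: k∈[0..1] ⇒ +0.877645 -0.122355 = +0.755290;  D = +0.755290+0.000000i
d^1_{1,0}: single k=0 term ⇒ -0.463431;  D = +0.451078-0.106287i
Y_1^{m'}(θ=0.7172,φ=1.7555) and Σ D·Y over m':
  (-0.4511-0.1063i)·(-0.0417-0.2232i)  (+0.7553+0.0000i)·(+0.3682+0.0000i)  (+0.4511-0.1063i)·(+0.0417-0.2232i)
Y_1^0(R⁻¹ n̂) = +0.268298+0.000000i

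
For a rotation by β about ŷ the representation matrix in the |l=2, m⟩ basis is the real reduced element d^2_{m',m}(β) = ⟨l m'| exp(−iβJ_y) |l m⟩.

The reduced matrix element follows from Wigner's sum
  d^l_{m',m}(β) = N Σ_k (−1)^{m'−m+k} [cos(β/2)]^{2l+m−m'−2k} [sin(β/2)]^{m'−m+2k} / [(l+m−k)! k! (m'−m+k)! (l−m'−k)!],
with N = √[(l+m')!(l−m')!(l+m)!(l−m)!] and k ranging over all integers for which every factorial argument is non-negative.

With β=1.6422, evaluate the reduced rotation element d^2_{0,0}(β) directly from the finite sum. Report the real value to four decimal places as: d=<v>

d^2_{0,0}(β=1.6422) via Wigner's sum:
c=cos(1.6422/2)=0.681417, s=sin(1.6422/2)=0.731896; N=√[2·2·2·2]=4.000000
The bounds max(0,m−m')=0 and min(l+m,l−m')=2 give 3 terms
  k=0: (−1)^0·4.0000/(4)·0.6814^4·0.7319^0 = +0.215601
  k=1: (−1)^1·4.0000/(1)·0.6814^2·0.7319^2 = -0.994910
  k=2: (−1)^2·4.0000/(4)·0.6814^0·0.7319^4 = +0.286944
d^2_{0,0}(1.6422) = +0.215601 -0.994910 +0.286944 = -0.492365

d=-0.4924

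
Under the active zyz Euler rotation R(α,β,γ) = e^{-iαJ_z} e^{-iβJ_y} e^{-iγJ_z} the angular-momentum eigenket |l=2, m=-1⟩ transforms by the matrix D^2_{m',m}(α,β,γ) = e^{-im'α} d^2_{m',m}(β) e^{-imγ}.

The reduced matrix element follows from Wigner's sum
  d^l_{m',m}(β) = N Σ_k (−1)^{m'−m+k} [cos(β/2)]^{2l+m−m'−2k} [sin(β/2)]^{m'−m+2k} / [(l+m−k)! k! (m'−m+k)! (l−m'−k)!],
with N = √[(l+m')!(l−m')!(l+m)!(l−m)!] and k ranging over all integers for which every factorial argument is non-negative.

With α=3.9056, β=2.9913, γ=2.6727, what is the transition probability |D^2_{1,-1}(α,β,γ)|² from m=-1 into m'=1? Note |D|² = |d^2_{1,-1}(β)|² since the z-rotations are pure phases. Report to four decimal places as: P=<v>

P=0.9447

First d^2_{1,-1}(β=2.9913), then the phase factors e^{-i(1)α} and e^{-i(-1)γ}:
c=cos(2.9913/2)=0.075076, s=sin(2.9913/2)=0.997178; N=√[6·1·1·6]=6.000000
Admissible k: 0..1 (factorial args all ≥0)
  k=0: (−1)^2·6.0000/(2)·0.0751^2·0.9972^2 = +0.016814
  k=1: (−1)^3·6.0000/(6)·0.0751^0·0.9972^4 = -0.988759
d^2_{1,-1}(2.9913) = +0.016814 -0.988759 = -0.971945
|D^2_{1,-1}|² = |d^2_{1,-1}(β)|² = (-0.971945)² = 0.944678 (the z-rotation phases have unit modulus)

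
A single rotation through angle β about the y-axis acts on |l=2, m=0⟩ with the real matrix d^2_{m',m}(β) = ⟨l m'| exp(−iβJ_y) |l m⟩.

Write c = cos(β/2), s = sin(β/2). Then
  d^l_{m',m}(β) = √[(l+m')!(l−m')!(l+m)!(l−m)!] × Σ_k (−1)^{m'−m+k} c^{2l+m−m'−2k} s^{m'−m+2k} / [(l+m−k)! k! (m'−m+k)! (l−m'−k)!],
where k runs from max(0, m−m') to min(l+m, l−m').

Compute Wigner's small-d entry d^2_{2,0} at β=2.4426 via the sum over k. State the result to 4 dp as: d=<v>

d=0.2535

d^2_{2,0}(β=2.4426) via Wigner's sum:
Half-angle: c=0.342425, s=0.939545. N=√(24·1·2·2)=9.797959
k: max(0,(0)−(2))=0 … min(2+(0),2−(2))=0
  k=0: (−1)^2·9.7980/(4)·0.3424^2·0.9395^2 = +0.253537
d^2_{2,0}(2.4426) = +0.253537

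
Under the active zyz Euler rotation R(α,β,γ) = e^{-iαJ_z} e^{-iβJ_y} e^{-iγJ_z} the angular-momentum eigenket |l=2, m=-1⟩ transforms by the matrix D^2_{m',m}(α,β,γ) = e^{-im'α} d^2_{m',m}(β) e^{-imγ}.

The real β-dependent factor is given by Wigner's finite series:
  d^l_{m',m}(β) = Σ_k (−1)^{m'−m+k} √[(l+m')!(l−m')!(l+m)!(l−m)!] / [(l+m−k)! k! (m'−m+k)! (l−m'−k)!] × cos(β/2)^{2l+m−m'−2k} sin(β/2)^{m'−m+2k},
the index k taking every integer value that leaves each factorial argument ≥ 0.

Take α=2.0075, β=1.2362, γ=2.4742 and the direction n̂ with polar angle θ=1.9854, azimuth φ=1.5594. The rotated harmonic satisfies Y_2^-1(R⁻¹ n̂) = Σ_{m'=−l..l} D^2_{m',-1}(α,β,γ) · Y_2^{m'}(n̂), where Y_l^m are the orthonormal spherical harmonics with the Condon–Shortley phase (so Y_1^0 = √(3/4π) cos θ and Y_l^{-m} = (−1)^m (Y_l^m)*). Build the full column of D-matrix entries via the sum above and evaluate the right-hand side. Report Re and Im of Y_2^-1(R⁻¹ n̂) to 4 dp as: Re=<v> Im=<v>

Re=-0.3783 Im=0.0458

Need the full column D^2_{m',-1} for m'=−2..2 at α=2.0075, β=1.2362, γ=2.4742.
cos(β/2)=0.814981, sin(β/2)=0.579488
d^2_{-2,-1}: single k=1 term ⇒ +0.627360;  D = +0.614094+0.128333i
d^2_{-1,-1}: k∈[0..1] ⇒ +0.441154 -0.669121 = -0.227967;  D = +0.052124+0.221928i
d^2_{0,-1}: k∈[0..1] ⇒ -0.768356 +0.388469 = -0.379887;  D = +0.298378-0.235127i
d^2_{1,-1}: k∈[0..1] ⇒ +0.669121 -0.112766 = +0.556355;  D = +0.496858+0.250327i
d^2_{2,-1}: single k=0 term ⇒ -0.317183;  D = -0.009513+0.317041i
Y_2^{m'}(θ=1.9854,φ=1.5594) and Σ D·Y over m':
  (+0.6141+0.1283i)·(-0.3235-0.0074i)  (+0.0521+0.2219i)·(-0.0032+0.2848i)  (+0.2984-0.2351i)·(-0.1619+0.0000i)  (+0.4969+0.2503i)·(+0.0032+0.2848i)  (-0.0095+0.3170i)·(-0.3235+0.0074i)
Y_2^-1(R⁻¹ n̂) = -0.378337+0.045828i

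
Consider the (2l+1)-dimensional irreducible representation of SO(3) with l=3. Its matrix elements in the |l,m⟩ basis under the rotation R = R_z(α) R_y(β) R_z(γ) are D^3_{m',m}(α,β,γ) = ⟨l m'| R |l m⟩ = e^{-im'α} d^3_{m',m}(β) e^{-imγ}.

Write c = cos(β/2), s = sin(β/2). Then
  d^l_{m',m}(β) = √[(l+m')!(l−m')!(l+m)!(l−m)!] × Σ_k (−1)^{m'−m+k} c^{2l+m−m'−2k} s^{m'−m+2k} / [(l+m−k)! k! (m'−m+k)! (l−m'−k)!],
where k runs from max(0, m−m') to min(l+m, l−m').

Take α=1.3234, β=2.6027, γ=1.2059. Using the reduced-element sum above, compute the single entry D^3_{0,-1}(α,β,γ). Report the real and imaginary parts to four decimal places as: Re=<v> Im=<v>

Re=-0.2128 Im=-0.5570

Split into d^3_{0,-1}(β=2.6027) × two z-phases.
c=cos(2.6027/2)=0.266198, s=sin(2.6027/2)=0.963918; N=√[6·6·2·24]=41.569219
Admissible k: 0..2 (factorial args all ≥0)
  k=0: (−1)^1·41.5692/(12)·0.2662^5·0.9639^1 = -0.004463
  k=1: (−1)^2·41.5692/(4)·0.2662^3·0.9639^3 = +0.175568
  k=2: (−1)^3·41.5692/(12)·0.2662^1·0.9639^5 = -0.767355
d^3_{0,-1}(2.6027) = -0.004463 +0.175568 -0.767355 = -0.596250
Phases: e^{-i·(0)·1.3234}=+1.000000+0.000000i, e^{-i·(-1)·1.2059}=+0.356852+0.934161i ⇒ D=-0.212773-0.556994i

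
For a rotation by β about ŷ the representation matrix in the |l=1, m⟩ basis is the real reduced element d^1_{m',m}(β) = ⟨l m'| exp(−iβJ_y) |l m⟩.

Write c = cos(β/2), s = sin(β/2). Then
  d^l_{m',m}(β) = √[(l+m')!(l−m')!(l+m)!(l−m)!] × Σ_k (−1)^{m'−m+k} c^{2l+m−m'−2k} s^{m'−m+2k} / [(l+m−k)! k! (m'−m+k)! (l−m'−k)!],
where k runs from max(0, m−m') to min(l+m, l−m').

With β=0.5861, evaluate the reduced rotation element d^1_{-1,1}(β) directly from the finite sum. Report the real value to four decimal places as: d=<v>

d=0.0834

d^1_{-1,1}(β=0.5861) via Wigner's sum:
c=cos(0.5861/2)=0.957367, s=sin(0.5861/2)=0.288874; N=√[1·2·2·1]=2.000000
Admissible k: 2..2 (factorial args all ≥0)
  k=2: (−1)^0·2.0000/(2)·0.9574^0·0.2889^2 = +0.083448
d^1_{-1,1}(0.5861) = +0.083448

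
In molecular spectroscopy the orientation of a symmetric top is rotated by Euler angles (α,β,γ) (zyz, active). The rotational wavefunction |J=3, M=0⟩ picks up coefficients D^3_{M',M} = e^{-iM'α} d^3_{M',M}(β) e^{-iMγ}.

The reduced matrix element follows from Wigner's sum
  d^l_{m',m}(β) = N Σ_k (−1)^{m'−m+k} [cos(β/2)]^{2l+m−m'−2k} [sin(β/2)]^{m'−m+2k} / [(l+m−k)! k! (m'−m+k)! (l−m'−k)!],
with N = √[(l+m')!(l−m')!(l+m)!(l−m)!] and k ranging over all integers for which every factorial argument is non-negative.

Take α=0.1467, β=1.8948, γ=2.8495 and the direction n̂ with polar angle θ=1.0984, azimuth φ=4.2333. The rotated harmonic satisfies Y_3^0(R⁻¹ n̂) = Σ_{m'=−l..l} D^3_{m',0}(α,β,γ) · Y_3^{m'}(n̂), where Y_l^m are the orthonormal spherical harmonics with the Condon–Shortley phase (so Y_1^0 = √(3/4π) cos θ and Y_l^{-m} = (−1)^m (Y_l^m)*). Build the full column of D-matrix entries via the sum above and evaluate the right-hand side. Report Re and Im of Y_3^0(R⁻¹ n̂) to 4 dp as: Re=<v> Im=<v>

Need the full column D^3_{m',0} for m'=−3..3 at α=0.1467, β=1.8948, γ=2.8495.
cos(β/2)=0.583796, sin(β/2)=0.811900
d^3_{-3,0}: single k=3 term ⇒ +0.476219;  D = +0.430840+0.202883i
d^3_{-2,0}: k∈[2..3] ⇒ +0.419383 -0.811136 = -0.391754;  D = -0.375012-0.113298i
d^3_{-1,0}: k∈[1..3] ⇒ +0.190721 -1.106633 +0.713453 = -0.202458;  D = -0.200284-0.029594i
d^3_{0,0}: k∈[0..3] ⇒ +0.039588 -0.689116 +1.332833 -0.286429 = +0.396876;  D = +0.396876+0.000000i
d^3_{1,0}: k∈[0..2] ⇒ -0.190721 +1.106633 -0.713453 = +0.202458;  D = +0.200284-0.029594i
d^3_{2,0}: k∈[0..1] ⇒ +0.419383 -0.811136 = -0.391754;  D = -0.375012+0.113298i
d^3_{3,0}: single k=0 term ⇒ -0.476219;  D = -0.430840+0.202883i
Y_3^{m'}(θ=1.0984,φ=4.2333) and Σ D·Y over m':
  (+0.4308+0.2029i)·(+0.2920-0.0392i)  (-0.3750-0.1133i)·(-0.2120-0.3017i)  (-0.2003-0.0296i)·(-0.0047+0.0090i)  (+0.3969+0.0000i)·(-0.3336+0.0000i)  (+0.2003-0.0296i)·(+0.0047+0.0090i)  (-0.3750+0.1133i)·(-0.2120+0.3017i)  (-0.4308+0.2029i)·(-0.2920-0.0392i)
Y_3^0(R⁻¹ n̂) = +0.228176-0.000000i

Re=0.2282 Im=0.0000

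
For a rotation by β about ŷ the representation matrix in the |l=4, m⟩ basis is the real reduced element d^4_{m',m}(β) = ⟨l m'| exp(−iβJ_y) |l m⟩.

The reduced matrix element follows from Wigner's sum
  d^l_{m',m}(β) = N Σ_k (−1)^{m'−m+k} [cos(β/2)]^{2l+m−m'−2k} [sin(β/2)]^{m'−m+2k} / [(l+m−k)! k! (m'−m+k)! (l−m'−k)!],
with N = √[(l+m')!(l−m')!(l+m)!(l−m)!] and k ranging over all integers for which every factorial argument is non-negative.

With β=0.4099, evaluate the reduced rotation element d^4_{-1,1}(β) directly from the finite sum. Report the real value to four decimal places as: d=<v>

d^4_{-1,1}(β=0.4099) via Wigner's sum:
c=cos(0.4099/2)=0.979071, s=sin(0.4099/2)=0.203518; N=√[6·120·120·6]=720.000000
k: max(0,(1)−(-1))=2 … min(4+(1),4−(-1))=5
  k=2: (−1)^0·720.0000/(72)·0.9791^6·0.2035^2 = +0.364831
  k=3: (−1)^1·720.0000/(24)·0.9791^4·0.2035^4 = -0.047292
  k=4: (−1)^2·720.0000/(48)·0.9791^2·0.2035^6 = +0.001022
  k=5: (−1)^3·720.0000/(720)·0.9791^0·0.2035^8 = -0.000003
d^4_{-1,1}(0.4099) = +0.364831 -0.047292 +0.001022 -0.000003 = +0.318558

d=0.3186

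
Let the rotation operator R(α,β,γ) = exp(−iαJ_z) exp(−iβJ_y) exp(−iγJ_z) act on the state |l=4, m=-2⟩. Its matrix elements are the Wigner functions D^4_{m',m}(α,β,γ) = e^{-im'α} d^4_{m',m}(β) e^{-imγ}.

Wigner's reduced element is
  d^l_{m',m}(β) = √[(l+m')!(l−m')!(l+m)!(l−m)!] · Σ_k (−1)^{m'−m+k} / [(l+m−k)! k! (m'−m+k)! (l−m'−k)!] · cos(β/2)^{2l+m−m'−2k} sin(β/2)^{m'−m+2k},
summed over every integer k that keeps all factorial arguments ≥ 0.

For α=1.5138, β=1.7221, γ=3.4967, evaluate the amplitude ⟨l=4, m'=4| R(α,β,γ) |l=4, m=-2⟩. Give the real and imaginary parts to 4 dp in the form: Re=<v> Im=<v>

Re=0.2530 Im=0.3452

D^4_{4,-2}(1.5138,1.7221,3.4967) = e^{-i·4·1.5138}·d^4_{4,-2}(1.7221)·e^{-i·-2·3.4967}. Compute d first:
With c≡cos(β/2)=0.651641 and s≡sin(β/2)=0.758527, N=[40320·1·2·720]^{1/2}=7619.763776
k∈{0} keeps every argument non-negative
  k=0: (−1)^6·7619.7638/(1440)·0.6516^2·0.7585^6 = +0.427980
d^4_{4,-2}(1.7221) = +0.427980
Phases: e^{-i·(4)·1.5138}=+0.974124+0.226015i, e^{-i·(-2)·3.4967}=+0.758222+0.651997i ⇒ D=+0.253039+0.345164i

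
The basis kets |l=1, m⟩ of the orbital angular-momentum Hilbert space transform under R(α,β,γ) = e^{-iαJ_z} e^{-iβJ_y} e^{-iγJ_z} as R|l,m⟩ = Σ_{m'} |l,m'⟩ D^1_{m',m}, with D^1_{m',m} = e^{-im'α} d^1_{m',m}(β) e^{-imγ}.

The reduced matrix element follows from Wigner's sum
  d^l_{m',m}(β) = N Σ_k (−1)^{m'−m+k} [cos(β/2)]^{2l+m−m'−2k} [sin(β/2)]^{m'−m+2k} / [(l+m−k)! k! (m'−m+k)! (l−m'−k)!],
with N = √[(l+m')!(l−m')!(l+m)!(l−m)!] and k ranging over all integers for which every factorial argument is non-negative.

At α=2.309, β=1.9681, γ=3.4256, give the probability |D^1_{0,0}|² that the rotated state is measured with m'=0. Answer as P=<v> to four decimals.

D^1_{0,0}(2.309,1.9681,3.4256) = e^{-i·0·2.309}·d^1_{0,0}(1.9681)·e^{-i·0·3.4256}. Compute d first:
Half-angle: c=0.553654, s=0.832746. N=√(1·1·1·1)=1.000000
Admissible k: 0..1 (factorial args all ≥0)
  k=0: (−1)^0·1.0000/(1)·0.5537^2·0.8327^0 = +0.306533
  k=1: (−1)^1·1.0000/(1)·0.5537^0·0.8327^2 = -0.693467
d^1_{0,0}(1.9681) = +0.306533 -0.693467 = -0.386933
|D^1_{0,0}|² = |d^1_{0,0}(β)|² = (-0.386933)² = 0.149717 (the z-rotation phases have unit modulus)

P=0.1497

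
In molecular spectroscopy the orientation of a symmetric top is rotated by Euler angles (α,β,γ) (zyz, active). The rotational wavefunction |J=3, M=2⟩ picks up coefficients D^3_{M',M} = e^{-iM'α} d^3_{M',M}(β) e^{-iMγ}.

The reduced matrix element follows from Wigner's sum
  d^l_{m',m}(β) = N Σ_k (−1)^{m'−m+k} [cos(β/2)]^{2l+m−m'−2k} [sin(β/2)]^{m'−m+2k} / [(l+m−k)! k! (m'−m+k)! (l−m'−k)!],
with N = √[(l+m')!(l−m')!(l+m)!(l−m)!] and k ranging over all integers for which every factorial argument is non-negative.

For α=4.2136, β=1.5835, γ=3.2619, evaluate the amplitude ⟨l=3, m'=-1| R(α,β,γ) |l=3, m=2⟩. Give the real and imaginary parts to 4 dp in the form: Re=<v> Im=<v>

Re=-0.2594 Im=-0.2845

D^3_{-1,2}(4.2136,1.5835,3.2619) = e^{-i·-1·4.2136}·d^3_{-1,2}(1.5835)·e^{-i·2·3.2619}. Compute d first:
With c≡cos(β/2)=0.702601 and s≡sin(β/2)=0.711584, N=[2·24·120·1]^{1/2}=75.894664
The bounds max(0,m−m')=3 and min(l+m,l−m')=4 give 2 terms
  k=3: (−1)^0·75.8947/(12)·0.7026^3·0.7116^3 = +0.790378
  k=4: (−1)^1·75.8947/(24)·0.7026^1·0.7116^5 = -0.405359
d^3_{-1,2}(1.5835) = +0.790378 -0.405359 = +0.385019
D = (-0.478362-0.878163i)·(+0.385019)·(+0.971192-0.238300i) = -0.259444-0.284479i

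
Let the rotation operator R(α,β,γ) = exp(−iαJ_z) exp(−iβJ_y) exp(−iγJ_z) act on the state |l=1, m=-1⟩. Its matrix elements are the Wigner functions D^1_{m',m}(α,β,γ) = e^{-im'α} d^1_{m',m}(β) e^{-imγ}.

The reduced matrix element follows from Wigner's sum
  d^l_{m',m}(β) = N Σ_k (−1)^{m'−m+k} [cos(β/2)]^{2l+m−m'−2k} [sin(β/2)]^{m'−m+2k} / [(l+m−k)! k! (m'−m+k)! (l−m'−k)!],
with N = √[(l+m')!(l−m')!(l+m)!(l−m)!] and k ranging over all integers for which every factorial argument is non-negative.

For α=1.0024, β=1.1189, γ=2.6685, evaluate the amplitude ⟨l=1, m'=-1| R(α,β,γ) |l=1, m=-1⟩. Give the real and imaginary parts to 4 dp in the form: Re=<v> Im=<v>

Split into d^1_{-1,-1}(β=1.1189) × two z-phases.
c=cos(1.1189/2)=0.847547, s=sin(1.1189/2)=0.530720; N=√[1·2·1·2]=2.000000
Admissible k: 0..0 (factorial args all ≥0)
  k=0: (−1)^0·2.0000/(2)·0.8475^2·0.5307^0 = +0.718336
d^1_{-1,-1}(1.1189) = +0.718336
D = (+0.538281+0.842765i)·(+0.718336)·(-0.890163+0.455641i) = -0.620037-0.362713i

Re=-0.6200 Im=-0.3627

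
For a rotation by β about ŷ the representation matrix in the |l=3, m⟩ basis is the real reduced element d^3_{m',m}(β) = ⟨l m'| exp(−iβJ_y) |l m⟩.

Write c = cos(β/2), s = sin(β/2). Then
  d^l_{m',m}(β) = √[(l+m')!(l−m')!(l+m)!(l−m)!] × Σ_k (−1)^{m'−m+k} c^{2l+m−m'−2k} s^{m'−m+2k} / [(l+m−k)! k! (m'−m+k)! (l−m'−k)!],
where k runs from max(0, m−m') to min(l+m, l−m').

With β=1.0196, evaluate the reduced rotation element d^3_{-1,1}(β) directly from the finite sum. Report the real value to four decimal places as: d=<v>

d^3_{-1,1}(β=1.0196) via Wigner's sum:
With c≡cos(β/2)=0.872842 and s≡sin(β/2)=0.488003, N=[2·24·24·2]^{1/2}=48.000000
Admissible k: 2..4 (factorial args all ≥0)
  k=2: (−1)^0·48.0000/(8)·0.8728^4·0.4880^2 = +0.829351
  k=3: (−1)^1·48.0000/(6)·0.8728^2·0.4880^4 = -0.345661
  k=4: (−1)^2·48.0000/(48)·0.8728^0·0.4880^6 = +0.013506
d^3_{-1,1}(1.0196) = +0.829351 -0.345661 +0.013506 = +0.497197

d=0.4972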